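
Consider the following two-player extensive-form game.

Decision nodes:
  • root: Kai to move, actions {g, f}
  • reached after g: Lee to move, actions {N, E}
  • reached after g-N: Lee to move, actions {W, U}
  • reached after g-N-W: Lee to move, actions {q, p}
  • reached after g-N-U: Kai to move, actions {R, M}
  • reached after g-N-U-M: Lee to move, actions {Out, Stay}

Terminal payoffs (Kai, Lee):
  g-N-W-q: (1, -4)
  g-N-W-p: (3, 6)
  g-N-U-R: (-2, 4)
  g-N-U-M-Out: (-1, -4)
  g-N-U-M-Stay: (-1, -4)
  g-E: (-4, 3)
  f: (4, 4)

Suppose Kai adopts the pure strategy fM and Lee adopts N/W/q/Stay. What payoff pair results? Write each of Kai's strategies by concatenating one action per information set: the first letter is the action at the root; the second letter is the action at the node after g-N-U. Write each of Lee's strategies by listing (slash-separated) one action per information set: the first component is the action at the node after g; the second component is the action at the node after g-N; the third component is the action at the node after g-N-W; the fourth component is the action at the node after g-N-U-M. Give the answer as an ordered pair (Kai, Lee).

(4, 4)

Trace the play path from the root:
  Kai plays f
→ terminal payoff (4, 4).
(Kai's choice at the node after g-N-U is never reached on this path, so it doesn't affect the outcome.)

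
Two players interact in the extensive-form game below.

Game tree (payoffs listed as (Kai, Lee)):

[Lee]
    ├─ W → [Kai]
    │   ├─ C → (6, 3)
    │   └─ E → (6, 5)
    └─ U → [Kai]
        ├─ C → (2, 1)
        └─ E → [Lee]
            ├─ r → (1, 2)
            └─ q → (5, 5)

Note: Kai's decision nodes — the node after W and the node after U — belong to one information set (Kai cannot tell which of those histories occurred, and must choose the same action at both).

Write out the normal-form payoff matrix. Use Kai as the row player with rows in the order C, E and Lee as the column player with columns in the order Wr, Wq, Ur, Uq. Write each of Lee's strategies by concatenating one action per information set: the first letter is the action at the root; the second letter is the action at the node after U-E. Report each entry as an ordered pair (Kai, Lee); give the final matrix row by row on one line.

C: (6,3) (6,3) (2,1) (2,1) | E: (6,5) (6,5) (1,2) (5,5)

           Wr       Wq       Ur       Uq
   C    (6,3)    (6,3)    (2,1)    (2,1)
   E    (6,5)    (6,5)    (1,2)    (5,5)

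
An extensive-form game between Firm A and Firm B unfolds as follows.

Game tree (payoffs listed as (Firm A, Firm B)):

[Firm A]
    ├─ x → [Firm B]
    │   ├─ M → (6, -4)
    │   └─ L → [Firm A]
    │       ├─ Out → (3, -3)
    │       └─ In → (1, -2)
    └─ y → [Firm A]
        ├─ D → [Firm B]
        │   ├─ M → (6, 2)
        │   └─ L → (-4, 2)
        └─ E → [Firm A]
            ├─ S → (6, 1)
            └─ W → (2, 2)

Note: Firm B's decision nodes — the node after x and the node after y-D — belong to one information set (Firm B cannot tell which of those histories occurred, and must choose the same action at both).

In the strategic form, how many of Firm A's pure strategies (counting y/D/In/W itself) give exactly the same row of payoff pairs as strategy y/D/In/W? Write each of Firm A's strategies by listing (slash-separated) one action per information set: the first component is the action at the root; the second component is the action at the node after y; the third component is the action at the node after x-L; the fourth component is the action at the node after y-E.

Row for y/D/In/W (columns M, L): (6,2) (-4,2).
Under y/D/In/W, Firm A's choice at the node after x-L and at the node after y-E can never be reached regardless of what Firm B does, so varying those choices leaves every outcome unchanged.
Holding the reachable choices fixed and varying the unreachable ones freely already gives 2 × 2 = 4 equivalent strategies.
No other strategy reproduces this row, so those 4 are the full class: y/D/Out/S, y/D/Out/W, y/D/In/S, y/D/In/W.

4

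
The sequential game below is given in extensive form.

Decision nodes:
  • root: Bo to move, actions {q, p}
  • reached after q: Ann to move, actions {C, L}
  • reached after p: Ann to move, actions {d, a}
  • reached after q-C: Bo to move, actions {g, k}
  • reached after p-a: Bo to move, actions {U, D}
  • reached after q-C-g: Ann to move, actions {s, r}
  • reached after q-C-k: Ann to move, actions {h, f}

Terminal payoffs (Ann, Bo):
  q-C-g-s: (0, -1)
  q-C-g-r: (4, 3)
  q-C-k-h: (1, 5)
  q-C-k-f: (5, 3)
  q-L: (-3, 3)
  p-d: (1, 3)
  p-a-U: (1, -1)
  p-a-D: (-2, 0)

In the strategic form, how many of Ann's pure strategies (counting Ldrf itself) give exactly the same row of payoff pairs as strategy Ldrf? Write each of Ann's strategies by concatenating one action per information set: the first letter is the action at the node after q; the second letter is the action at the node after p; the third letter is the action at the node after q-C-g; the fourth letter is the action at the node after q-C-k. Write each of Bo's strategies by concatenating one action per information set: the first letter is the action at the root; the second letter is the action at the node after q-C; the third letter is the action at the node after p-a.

Row for Ldrf (columns qgU, qgD, qkU, qkD, pgU, pgD, pkU, pkD): (-3,3) (-3,3) (-3,3) (-3,3) (1,3) (1,3) (1,3) (1,3).
Under Ldrf, Ann's choice at the node after q-C-g and at the node after q-C-k can never be reached regardless of what Bo does, so varying those choices leaves every outcome unchanged.
Holding the reachable choices fixed and varying the unreachable ones freely already gives 2 × 2 = 4 equivalent strategies.
No other strategy reproduces this row, so those 4 are the full class: Ldsh, Ldsf, Ldrh, Ldrf.

4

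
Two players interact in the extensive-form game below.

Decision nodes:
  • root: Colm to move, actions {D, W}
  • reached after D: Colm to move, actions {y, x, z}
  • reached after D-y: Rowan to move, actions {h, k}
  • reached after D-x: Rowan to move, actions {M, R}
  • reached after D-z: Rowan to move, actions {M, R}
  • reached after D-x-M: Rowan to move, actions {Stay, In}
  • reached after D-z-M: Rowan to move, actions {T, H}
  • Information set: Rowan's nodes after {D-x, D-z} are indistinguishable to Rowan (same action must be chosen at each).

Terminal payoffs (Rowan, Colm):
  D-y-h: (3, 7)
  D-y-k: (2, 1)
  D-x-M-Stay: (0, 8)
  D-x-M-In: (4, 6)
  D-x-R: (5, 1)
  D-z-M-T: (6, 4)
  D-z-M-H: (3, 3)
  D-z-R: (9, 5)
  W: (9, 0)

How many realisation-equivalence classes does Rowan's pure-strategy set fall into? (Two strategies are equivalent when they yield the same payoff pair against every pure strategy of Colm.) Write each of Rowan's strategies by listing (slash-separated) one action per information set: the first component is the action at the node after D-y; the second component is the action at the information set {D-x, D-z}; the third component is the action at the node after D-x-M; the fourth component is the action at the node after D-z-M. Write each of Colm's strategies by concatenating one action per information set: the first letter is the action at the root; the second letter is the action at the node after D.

10

Rowan has 16 pure strategies: h/M/Stay/T, h/M/Stay/H, h/M/In/T, h/M/In/H, h/R/Stay/T, h/R/Stay/H, h/R/In/T, h/R/In/H, k/M/Stay/T, k/M/Stay/H, k/M/In/T, k/M/In/H, k/R/Stay/T, k/R/Stay/H, k/R/In/T, k/R/In/H. Columns: Dy, Dx, Dz, Wy, Wx, Wz.
{h/M/Stay/T} → row (3,7) (0,8) (6,4) (9,0) (9,0) (9,0)
{h/M/Stay/H} → row (3,7) (0,8) (3,3) (9,0) (9,0) (9,0)
{h/M/In/T} → row (3,7) (4,6) (6,4) (9,0) (9,0) (9,0)
{h/M/In/H} → row (3,7) (4,6) (3,3) (9,0) (9,0) (9,0)
{h/R/Stay/T, h/R/Stay/H, h/R/In/T, h/R/In/H} → row (3,7) (5,1) (9,5) (9,0) (9,0) (9,0)
{k/M/Stay/T} → row (2,1) (0,8) (6,4) (9,0) (9,0) (9,0)
{k/M/Stay/H} → row (2,1) (0,8) (3,3) (9,0) (9,0) (9,0)
{k/M/In/T} → row (2,1) (4,6) (6,4) (9,0) (9,0) (9,0)
{k/M/In/H} → row (2,1) (4,6) (3,3) (9,0) (9,0) (9,0)
{k/R/Stay/T, k/R/Stay/H, k/R/In/T, k/R/In/H} → row (2,1) (5,1) (9,5) (9,0) (9,0) (9,0)
That's 10 distinct rows out of 16 strategies.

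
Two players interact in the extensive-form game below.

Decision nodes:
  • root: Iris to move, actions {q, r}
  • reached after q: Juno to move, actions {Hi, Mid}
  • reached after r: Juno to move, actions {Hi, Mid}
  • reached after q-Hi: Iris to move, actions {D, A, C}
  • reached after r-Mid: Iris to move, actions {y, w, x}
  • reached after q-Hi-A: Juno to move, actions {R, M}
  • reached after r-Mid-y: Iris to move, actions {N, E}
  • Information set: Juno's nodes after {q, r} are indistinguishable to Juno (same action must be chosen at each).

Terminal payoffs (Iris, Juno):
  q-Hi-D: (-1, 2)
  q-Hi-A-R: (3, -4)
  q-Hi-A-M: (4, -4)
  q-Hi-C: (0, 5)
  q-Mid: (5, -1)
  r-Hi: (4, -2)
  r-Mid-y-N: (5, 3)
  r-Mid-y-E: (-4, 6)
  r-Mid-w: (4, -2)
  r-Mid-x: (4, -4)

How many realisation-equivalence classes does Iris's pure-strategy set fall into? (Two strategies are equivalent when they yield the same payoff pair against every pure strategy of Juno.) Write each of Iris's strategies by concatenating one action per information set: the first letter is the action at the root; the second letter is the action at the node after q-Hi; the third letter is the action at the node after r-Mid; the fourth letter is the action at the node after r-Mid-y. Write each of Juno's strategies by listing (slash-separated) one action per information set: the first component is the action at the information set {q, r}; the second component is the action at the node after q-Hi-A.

7

Iris has 36 pure strategies: qDyN, qDyE, qDwN, qDwE, qDxN, qDxE, qAyN, qAyE, qAwN, qAwE, qAxN, qAxE, qCyN, qCyE, qCwN, qCwE, qCxN, qCxE, rDyN, rDyE, rDwN, rDwE, rDxN, rDxE, rAyN, rAyE, rAwN, rAwE, rAxN, rAxE, rCyN, rCyE, rCwN, rCwE, rCxN, rCxE. Columns: Hi/R, Hi/M, Mid/R, Mid/M.
{qDyN, qDyE, qDwN, qDwE, qDxN, qDxE} → row (-1,2) (-1,2) (5,-1) (5,-1)
{qAyN, qAyE, qAwN, qAwE, qAxN, qAxE} → row (3,-4) (4,-4) (5,-1) (5,-1)
{qCyN, qCyE, qCwN, qCwE, qCxN, qCxE} → row (0,5) (0,5) (5,-1) (5,-1)
{rDyN, rAyN, rCyN} → row (4,-2) (4,-2) (5,3) (5,3)
{rDyE, rAyE, rCyE} → row (4,-2) (4,-2) (-4,6) (-4,6)
{rDwN, rDwE, rAwN, rAwE, rCwN, rCwE} → row (4,-2) (4,-2) (4,-2) (4,-2)
{rDxN, rDxE, rAxN, rAxE, rCxN, rCxE} → row (4,-2) (4,-2) (4,-4) (4,-4)
That's 7 distinct rows out of 36 strategies.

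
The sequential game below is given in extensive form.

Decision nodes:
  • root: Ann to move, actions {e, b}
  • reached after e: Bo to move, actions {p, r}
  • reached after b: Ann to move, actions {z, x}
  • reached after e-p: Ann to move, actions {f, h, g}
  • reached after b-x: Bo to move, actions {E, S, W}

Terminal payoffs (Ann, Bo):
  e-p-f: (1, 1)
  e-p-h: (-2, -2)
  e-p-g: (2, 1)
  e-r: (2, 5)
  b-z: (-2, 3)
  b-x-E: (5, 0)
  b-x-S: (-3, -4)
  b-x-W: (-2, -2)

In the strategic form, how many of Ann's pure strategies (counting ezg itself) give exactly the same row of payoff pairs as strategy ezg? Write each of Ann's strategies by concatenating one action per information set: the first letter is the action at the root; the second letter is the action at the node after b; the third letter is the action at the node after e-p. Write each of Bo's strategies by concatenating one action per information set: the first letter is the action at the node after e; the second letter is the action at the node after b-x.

2

Row for ezg (columns pE, pS, pW, rE, rS, rW): (2,1) (2,1) (2,1) (2,5) (2,5) (2,5).
Under ezg, Ann's choice at the node after b can never be reached regardless of what Bo does, so varying those choices leaves every outcome unchanged.
Holding the reachable choices fixed and varying the unreachable one freely already gives 2 equivalent strategies.
No other strategy reproduces this row, so those 2 are the full class: ezg, exg.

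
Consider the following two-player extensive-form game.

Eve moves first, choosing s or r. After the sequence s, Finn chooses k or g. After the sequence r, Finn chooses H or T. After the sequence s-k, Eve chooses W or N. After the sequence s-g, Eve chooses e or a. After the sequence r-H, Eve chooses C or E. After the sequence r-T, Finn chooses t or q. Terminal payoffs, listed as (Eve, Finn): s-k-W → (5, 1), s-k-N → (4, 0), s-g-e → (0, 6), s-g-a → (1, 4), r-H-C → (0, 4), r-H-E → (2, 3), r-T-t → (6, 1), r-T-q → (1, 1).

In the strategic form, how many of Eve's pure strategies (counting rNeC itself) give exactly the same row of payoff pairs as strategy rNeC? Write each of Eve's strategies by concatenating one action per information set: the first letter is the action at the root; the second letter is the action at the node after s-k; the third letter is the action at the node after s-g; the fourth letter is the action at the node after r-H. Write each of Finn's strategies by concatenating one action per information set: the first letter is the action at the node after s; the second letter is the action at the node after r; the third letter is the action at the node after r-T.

4

Row for rNeC (columns kHt, kHq, kTt, kTq, gHt, gHq, gTt, gTq): (0,4) (0,4) (6,1) (1,1) (0,4) (0,4) (6,1) (1,1).
Under rNeC, Eve's choice at the node after s-k and at the node after s-g can never be reached regardless of what Finn does, so varying those choices leaves every outcome unchanged.
Holding the reachable choices fixed and varying the unreachable ones freely already gives 2 × 2 = 4 equivalent strategies.
No other strategy reproduces this row, so those 4 are the full class: rWeC, rWaC, rNeC, rNaC.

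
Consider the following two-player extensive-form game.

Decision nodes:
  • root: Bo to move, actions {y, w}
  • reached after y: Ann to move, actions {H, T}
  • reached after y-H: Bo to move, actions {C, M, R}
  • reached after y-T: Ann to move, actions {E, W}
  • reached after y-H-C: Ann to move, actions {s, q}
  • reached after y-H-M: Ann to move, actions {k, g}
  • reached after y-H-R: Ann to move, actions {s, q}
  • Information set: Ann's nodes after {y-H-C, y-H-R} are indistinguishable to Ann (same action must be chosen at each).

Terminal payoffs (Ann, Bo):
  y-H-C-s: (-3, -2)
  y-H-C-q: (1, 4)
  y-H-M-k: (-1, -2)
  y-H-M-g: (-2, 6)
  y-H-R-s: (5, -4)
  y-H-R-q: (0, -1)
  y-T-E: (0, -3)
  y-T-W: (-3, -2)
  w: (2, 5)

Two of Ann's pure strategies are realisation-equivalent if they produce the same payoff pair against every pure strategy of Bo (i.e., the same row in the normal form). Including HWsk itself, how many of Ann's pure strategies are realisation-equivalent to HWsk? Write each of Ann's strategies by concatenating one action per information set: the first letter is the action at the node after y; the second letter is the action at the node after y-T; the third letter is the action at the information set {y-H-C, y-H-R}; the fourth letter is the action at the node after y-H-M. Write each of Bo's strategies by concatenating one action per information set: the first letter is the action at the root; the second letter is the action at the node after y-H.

Row for HWsk (columns yC, yM, yR, wC, wM, wR): (-3,-2) (-1,-2) (5,-4) (2,5) (2,5) (2,5).
Under HWsk, Ann's choice at the node after y-T can never be reached regardless of what Bo does, so varying those choices leaves every outcome unchanged.
Holding the reachable choices fixed and varying the unreachable one freely already gives 2 equivalent strategies.
No other strategy reproduces this row, so those 2 are the full class: HEsk, HWsk.

2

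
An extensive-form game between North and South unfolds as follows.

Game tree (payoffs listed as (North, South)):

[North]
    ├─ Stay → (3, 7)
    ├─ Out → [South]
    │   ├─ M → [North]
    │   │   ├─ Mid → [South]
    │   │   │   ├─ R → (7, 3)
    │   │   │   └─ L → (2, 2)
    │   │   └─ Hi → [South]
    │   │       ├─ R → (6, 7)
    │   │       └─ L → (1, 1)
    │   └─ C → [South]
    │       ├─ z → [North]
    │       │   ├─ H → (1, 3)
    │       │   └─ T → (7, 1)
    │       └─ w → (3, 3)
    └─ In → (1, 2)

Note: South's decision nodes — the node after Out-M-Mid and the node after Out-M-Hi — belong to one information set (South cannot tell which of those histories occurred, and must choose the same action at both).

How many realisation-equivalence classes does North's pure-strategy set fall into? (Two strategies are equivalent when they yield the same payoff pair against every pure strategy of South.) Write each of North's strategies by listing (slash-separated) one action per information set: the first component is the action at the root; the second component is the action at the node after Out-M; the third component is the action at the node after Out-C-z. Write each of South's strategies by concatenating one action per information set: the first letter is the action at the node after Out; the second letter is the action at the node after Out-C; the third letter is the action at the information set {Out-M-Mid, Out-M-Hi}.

6

North has 12 pure strategies: Stay/Mid/H, Stay/Mid/T, Stay/Hi/H, Stay/Hi/T, Out/Mid/H, Out/Mid/T, Out/Hi/H, Out/Hi/T, In/Mid/H, In/Mid/T, In/Hi/H, In/Hi/T. Columns: MzR, MzL, MwR, MwL, CzR, CzL, CwR, CwL.
{Stay/Mid/H, Stay/Mid/T, Stay/Hi/H, Stay/Hi/T} → row (3,7) (3,7) (3,7) (3,7) (3,7) (3,7) (3,7) (3,7)
{Out/Mid/H} → row (7,3) (2,2) (7,3) (2,2) (1,3) (1,3) (3,3) (3,3)
{Out/Mid/T} → row (7,3) (2,2) (7,3) (2,2) (7,1) (7,1) (3,3) (3,3)
{Out/Hi/H} → row (6,7) (1,1) (6,7) (1,1) (1,3) (1,3) (3,3) (3,3)
{Out/Hi/T} → row (6,7) (1,1) (6,7) (1,1) (7,1) (7,1) (3,3) (3,3)
{In/Mid/H, In/Mid/T, In/Hi/H, In/Hi/T} → row (1,2) (1,2) (1,2) (1,2) (1,2) (1,2) (1,2) (1,2)
That's 6 distinct rows out of 12 strategies.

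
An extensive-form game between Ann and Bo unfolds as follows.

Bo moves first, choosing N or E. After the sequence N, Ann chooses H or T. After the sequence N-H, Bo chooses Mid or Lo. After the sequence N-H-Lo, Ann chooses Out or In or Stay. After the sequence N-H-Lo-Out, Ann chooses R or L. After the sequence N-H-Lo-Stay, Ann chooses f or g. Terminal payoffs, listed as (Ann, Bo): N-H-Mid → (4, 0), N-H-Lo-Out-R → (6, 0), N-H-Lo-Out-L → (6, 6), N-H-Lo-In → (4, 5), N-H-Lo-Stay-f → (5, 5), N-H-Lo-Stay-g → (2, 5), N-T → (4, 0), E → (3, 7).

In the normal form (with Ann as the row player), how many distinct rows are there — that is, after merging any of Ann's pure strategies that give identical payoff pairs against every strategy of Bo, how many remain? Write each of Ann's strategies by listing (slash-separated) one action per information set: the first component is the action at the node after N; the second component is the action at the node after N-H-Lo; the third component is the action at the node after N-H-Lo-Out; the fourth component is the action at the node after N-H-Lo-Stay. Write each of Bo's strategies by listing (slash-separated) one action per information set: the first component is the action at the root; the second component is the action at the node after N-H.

6

Ann has 24 pure strategies: H/Out/R/f, H/Out/R/g, H/Out/L/f, H/Out/L/g, H/In/R/f, H/In/R/g, H/In/L/f, H/In/L/g, H/Stay/R/f, H/Stay/R/g, H/Stay/L/f, H/Stay/L/g, T/Out/R/f, T/Out/R/g, T/Out/L/f, T/Out/L/g, T/In/R/f, T/In/R/g, T/In/L/f, T/In/L/g, T/Stay/R/f, T/Stay/R/g, T/Stay/L/f, T/Stay/L/g. Columns: N/Mid, N/Lo, E/Mid, E/Lo.
{H/Out/R/f, H/Out/R/g} → row (4,0) (6,0) (3,7) (3,7)
{H/Out/L/f, H/Out/L/g} → row (4,0) (6,6) (3,7) (3,7)
{H/In/R/f, H/In/R/g, H/In/L/f, H/In/L/g} → row (4,0) (4,5) (3,7) (3,7)
{H/Stay/R/f, H/Stay/L/f} → row (4,0) (5,5) (3,7) (3,7)
{H/Stay/R/g, H/Stay/L/g} → row (4,0) (2,5) (3,7) (3,7)
{T/Out/R/f, T/Out/R/g, T/Out/L/f, T/Out/L/g, T/In/R/f, T/In/R/g, T/In/L/f, T/In/L/g, T/Stay/R/f, T/Stay/R/g, T/Stay/L/f, T/Stay/L/g} → row (4,0) (4,0) (3,7) (3,7)
That's 6 distinct rows out of 24 strategies.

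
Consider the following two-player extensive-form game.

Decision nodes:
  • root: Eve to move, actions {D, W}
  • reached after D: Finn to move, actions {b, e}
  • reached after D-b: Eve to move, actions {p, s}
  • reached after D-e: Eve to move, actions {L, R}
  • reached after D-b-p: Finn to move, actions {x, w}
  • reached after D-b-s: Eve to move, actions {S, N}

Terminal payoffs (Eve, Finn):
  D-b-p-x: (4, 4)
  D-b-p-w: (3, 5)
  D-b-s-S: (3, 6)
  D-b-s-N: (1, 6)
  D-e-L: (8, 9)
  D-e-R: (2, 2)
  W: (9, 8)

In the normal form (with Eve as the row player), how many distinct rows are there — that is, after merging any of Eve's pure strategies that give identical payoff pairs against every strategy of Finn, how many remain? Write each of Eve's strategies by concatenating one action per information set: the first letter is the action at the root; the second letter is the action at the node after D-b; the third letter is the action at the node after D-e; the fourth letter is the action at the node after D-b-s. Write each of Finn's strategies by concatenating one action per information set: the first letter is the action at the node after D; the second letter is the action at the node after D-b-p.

Eve has 16 pure strategies: DpLS, DpLN, DpRS, DpRN, DsLS, DsLN, DsRS, DsRN, WpLS, WpLN, WpRS, WpRN, WsLS, WsLN, WsRS, WsRN. Columns: bx, bw, ex, ew.
{DpLS, DpLN} → row (4,4) (3,5) (8,9) (8,9)
{DpRS, DpRN} → row (4,4) (3,5) (2,2) (2,2)
{DsLS} → row (3,6) (3,6) (8,9) (8,9)
{DsLN} → row (1,6) (1,6) (8,9) (8,9)
{DsRS} → row (3,6) (3,6) (2,2) (2,2)
{DsRN} → row (1,6) (1,6) (2,2) (2,2)
{WpLS, WpLN, WpRS, WpRN, WsLS, WsLN, WsRS, WsRN} → row (9,8) (9,8) (9,8) (9,8)
That's 7 distinct rows out of 16 strategies.

7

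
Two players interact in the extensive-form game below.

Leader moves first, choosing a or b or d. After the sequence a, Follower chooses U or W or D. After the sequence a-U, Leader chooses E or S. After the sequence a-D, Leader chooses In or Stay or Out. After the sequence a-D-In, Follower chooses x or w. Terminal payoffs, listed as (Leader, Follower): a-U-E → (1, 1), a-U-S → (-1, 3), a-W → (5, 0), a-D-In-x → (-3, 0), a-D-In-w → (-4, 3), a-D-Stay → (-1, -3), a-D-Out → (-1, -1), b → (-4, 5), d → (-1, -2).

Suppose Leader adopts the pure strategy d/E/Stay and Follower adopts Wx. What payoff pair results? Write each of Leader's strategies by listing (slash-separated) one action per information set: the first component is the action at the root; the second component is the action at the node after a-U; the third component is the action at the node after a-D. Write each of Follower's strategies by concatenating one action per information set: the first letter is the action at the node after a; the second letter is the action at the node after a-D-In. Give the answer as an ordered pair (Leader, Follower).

(-1, -2)

Trace the play path from the root:
  Leader plays d
→ terminal payoff (-1, -2).
(Leader's choice at the node after a-U is never reached on this path, so it doesn't affect the outcome.)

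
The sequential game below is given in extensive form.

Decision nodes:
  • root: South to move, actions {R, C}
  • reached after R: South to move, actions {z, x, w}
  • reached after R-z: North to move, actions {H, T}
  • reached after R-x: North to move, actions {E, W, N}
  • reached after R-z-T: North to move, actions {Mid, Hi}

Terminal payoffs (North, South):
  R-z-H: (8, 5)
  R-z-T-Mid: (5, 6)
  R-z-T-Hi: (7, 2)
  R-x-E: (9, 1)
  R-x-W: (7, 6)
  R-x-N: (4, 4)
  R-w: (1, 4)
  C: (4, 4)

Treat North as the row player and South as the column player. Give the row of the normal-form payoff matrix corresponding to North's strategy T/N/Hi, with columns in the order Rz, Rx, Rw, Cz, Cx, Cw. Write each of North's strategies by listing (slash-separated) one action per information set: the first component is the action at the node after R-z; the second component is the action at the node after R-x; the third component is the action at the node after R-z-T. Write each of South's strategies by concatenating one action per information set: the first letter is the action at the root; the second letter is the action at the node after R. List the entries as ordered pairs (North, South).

(7,2) (4,4) (1,4) (4,4) (4,4) (4,4)

vs Rz: South plays R → South plays z at [R] → North plays T at [R-z] → North plays Hi at [R-z-T] → (7, 2)
vs Rx: South plays R → South plays x at [R] → North plays N at [R-x] → (4, 4)
vs Rw: South plays R → South plays w at [R] → (1, 4)
vs Cz: South plays C → (4, 4)
vs Cx: South plays C → (4, 4)
vs Cw: South plays C → (4, 4)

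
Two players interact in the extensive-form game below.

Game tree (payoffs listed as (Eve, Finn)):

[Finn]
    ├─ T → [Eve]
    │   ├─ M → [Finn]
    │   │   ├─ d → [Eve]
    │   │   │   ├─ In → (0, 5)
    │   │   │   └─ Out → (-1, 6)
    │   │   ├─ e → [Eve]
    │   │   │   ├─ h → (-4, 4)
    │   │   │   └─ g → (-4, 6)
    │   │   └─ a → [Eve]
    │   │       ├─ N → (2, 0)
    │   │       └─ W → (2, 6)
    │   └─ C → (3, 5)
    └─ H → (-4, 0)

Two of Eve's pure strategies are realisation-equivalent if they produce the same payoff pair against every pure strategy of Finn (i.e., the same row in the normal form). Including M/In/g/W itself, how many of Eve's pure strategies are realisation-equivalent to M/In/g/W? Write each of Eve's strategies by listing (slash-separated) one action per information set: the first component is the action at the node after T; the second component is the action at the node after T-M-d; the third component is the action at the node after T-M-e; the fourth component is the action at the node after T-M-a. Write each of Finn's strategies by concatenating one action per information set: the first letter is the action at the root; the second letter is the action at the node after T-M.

1

Row for M/In/g/W (columns Td, Te, Ta, Hd, He, Ha): (0,5) (-4,6) (2,6) (-4,0) (-4,0) (-4,0).
Every one of Eve's information sets is on the play path for some reply by Finn when Eve follows M/In/g/W.
Changing the action at any of them therefore changes at least one column, so only M/In/g/W itself gives this row.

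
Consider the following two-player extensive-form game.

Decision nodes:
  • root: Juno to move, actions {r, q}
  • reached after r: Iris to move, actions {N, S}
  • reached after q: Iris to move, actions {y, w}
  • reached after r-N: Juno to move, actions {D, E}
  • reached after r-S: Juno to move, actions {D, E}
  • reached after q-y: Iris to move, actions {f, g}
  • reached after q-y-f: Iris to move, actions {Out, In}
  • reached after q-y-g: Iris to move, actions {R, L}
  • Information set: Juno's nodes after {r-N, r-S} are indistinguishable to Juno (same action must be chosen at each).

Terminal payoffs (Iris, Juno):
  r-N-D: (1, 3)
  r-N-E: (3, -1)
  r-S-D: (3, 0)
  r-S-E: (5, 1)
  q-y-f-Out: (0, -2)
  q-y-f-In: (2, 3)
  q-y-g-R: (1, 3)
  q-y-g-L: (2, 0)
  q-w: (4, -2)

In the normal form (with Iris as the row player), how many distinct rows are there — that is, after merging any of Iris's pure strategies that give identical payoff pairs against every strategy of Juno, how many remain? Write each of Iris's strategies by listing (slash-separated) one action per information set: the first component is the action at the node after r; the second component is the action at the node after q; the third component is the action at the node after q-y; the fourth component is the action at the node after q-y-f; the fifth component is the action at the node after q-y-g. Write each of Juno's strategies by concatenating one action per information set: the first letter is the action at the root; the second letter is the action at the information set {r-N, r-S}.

10

Iris has 32 pure strategies: N/y/f/Out/R, N/y/f/Out/L, N/y/f/In/R, N/y/f/In/L, N/y/g/Out/R, N/y/g/Out/L, N/y/g/In/R, N/y/g/In/L, N/w/f/Out/R, N/w/f/Out/L, N/w/f/In/R, N/w/f/In/L, N/w/g/Out/R, N/w/g/Out/L, N/w/g/In/R, N/w/g/In/L, S/y/f/Out/R, S/y/f/Out/L, S/y/f/In/R, S/y/f/In/L, S/y/g/Out/R, S/y/g/Out/L, S/y/g/In/R, S/y/g/In/L, S/w/f/Out/R, S/w/f/Out/L, S/w/f/In/R, S/w/f/In/L, S/w/g/Out/R, S/w/g/Out/L, S/w/g/In/R, S/w/g/In/L. Columns: rD, rE, qD, qE.
{N/y/f/Out/R, N/y/f/Out/L} → row (1,3) (3,-1) (0,-2) (0,-2)
{N/y/f/In/R, N/y/f/In/L} → row (1,3) (3,-1) (2,3) (2,3)
{N/y/g/Out/R, N/y/g/In/R} → row (1,3) (3,-1) (1,3) (1,3)
{N/y/g/Out/L, N/y/g/In/L} → row (1,3) (3,-1) (2,0) (2,0)
{N/w/f/Out/R, N/w/f/Out/L, N/w/f/In/R, N/w/f/In/L, N/w/g/Out/R, N/w/g/Out/L, N/w/g/In/R, N/w/g/In/L} → row (1,3) (3,-1) (4,-2) (4,-2)
{S/y/f/Out/R, S/y/f/Out/L} → row (3,0) (5,1) (0,-2) (0,-2)
{S/y/f/In/R, S/y/f/In/L} → row (3,0) (5,1) (2,3) (2,3)
{S/y/g/Out/R, S/y/g/In/R} → row (3,0) (5,1) (1,3) (1,3)
{S/y/g/Out/L, S/y/g/In/L} → row (3,0) (5,1) (2,0) (2,0)
{S/w/f/Out/R, S/w/f/Out/L, S/w/f/In/R, S/w/f/In/L, S/w/g/Out/R, S/w/g/Out/L, S/w/g/In/R, S/w/g/In/L} → row (3,0) (5,1) (4,-2) (4,-2)
That's 10 distinct rows out of 32 strategies.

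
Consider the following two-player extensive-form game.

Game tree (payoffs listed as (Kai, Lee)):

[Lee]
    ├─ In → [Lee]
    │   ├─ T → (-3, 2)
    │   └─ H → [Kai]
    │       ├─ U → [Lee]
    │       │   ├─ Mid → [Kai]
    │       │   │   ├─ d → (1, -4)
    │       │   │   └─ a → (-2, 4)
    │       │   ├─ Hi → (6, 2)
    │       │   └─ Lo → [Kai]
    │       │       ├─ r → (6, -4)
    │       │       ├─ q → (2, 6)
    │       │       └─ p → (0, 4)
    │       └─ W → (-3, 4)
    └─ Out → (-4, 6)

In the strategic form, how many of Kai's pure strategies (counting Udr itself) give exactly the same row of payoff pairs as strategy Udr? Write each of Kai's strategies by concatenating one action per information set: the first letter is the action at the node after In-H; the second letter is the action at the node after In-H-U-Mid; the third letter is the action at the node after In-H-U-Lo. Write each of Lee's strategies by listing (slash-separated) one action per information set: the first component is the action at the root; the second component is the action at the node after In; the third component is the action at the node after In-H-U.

Row for Udr (columns In/T/Mid, In/T/Hi, In/T/Lo, In/H/Mid, In/H/Hi, In/H/Lo, Out/T/Mid, Out/T/Hi, Out/T/Lo, Out/H/Mid, Out/H/Hi, Out/H/Lo): (-3,2) (-3,2) (-3,2) (1,-4) (6,2) (6,-4) (-4,6) (-4,6) (-4,6) (-4,6) (-4,6) (-4,6).
Every one of Kai's information sets is on the play path for some reply by Lee when Kai follows Udr.
Changing the action at any of them therefore changes at least one column, so only Udr itself gives this row.

1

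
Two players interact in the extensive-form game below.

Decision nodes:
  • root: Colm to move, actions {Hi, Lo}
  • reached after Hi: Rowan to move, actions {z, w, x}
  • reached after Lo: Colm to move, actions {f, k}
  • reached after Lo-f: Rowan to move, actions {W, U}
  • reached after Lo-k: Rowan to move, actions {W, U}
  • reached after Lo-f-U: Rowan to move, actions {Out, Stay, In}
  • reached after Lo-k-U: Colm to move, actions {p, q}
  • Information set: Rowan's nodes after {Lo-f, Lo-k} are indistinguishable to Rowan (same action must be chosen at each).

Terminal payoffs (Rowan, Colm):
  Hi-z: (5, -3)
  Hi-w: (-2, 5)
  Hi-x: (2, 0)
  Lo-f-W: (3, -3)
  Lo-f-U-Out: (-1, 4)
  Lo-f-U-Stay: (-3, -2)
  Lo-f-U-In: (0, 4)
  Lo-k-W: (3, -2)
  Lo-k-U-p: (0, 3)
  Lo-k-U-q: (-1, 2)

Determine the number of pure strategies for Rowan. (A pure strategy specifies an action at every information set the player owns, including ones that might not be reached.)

18

Rowan owns the node after Hi with actions {z, w, x} — three choices.
Rowan owns the information set {Lo-f, Lo-k} with actions {W, U} — two choices.
Rowan owns the node after Lo-f-U with actions {Out, Stay, In} — three choices.
A pure strategy fixes one action at each information set independently, so the count is the product 3 × 2 × 3 = 18.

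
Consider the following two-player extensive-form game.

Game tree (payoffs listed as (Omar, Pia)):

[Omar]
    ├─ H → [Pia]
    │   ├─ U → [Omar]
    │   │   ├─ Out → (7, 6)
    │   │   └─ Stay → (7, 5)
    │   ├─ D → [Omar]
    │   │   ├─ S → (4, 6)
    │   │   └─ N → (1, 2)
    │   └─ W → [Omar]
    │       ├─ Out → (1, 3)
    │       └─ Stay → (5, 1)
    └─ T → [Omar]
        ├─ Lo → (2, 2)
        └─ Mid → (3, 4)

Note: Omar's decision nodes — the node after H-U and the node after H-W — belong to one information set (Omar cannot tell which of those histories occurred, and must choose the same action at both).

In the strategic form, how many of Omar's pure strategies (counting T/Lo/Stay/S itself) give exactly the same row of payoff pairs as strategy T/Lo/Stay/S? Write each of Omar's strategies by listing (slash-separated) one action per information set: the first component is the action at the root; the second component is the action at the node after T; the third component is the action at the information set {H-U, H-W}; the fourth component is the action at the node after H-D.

Row for T/Lo/Stay/S (columns U, D, W): (2,2) (2,2) (2,2).
Under T/Lo/Stay/S, Omar's choice at the information set {H-U, H-W} and at the node after H-D can never be reached regardless of what Pia does, so varying those choices leaves every outcome unchanged.
Holding the reachable choices fixed and varying the unreachable ones freely already gives 2 × 2 = 4 equivalent strategies.
No other strategy reproduces this row, so those 4 are the full class: T/Lo/Out/S, T/Lo/Out/N, T/Lo/Stay/S, T/Lo/Stay/N.

4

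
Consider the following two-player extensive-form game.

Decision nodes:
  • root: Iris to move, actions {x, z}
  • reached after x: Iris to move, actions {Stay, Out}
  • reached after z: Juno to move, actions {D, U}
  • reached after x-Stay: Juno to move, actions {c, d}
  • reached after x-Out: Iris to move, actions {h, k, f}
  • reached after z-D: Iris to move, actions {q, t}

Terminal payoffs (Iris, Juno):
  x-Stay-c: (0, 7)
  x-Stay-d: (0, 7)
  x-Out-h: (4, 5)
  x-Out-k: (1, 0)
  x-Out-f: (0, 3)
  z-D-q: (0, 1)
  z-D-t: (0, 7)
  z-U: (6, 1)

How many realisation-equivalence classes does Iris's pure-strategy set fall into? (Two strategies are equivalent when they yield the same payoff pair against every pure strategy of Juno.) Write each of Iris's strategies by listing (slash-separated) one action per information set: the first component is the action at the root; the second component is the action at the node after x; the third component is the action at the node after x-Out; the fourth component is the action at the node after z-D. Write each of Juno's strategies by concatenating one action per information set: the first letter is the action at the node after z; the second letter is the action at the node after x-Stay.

Iris has 24 pure strategies: x/Stay/h/q, x/Stay/h/t, x/Stay/k/q, x/Stay/k/t, x/Stay/f/q, x/Stay/f/t, x/Out/h/q, x/Out/h/t, x/Out/k/q, x/Out/k/t, x/Out/f/q, x/Out/f/t, z/Stay/h/q, z/Stay/h/t, z/Stay/k/q, z/Stay/k/t, z/Stay/f/q, z/Stay/f/t, z/Out/h/q, z/Out/h/t, z/Out/k/q, z/Out/k/t, z/Out/f/q, z/Out/f/t. Columns: Dc, Dd, Uc, Ud.
{x/Stay/h/q, x/Stay/h/t, x/Stay/k/q, x/Stay/k/t, x/Stay/f/q, x/Stay/f/t} → row (0,7) (0,7) (0,7) (0,7)
{x/Out/h/q, x/Out/h/t} → row (4,5) (4,5) (4,5) (4,5)
{x/Out/k/q, x/Out/k/t} → row (1,0) (1,0) (1,0) (1,0)
{x/Out/f/q, x/Out/f/t} → row (0,3) (0,3) (0,3) (0,3)
{z/Stay/h/q, z/Stay/k/q, z/Stay/f/q, z/Out/h/q, z/Out/k/q, z/Out/f/q} → row (0,1) (0,1) (6,1) (6,1)
{z/Stay/h/t, z/Stay/k/t, z/Stay/f/t, z/Out/h/t, z/Out/k/t, z/Out/f/t} → row (0,7) (0,7) (6,1) (6,1)
That's 6 distinct rows out of 24 strategies.

6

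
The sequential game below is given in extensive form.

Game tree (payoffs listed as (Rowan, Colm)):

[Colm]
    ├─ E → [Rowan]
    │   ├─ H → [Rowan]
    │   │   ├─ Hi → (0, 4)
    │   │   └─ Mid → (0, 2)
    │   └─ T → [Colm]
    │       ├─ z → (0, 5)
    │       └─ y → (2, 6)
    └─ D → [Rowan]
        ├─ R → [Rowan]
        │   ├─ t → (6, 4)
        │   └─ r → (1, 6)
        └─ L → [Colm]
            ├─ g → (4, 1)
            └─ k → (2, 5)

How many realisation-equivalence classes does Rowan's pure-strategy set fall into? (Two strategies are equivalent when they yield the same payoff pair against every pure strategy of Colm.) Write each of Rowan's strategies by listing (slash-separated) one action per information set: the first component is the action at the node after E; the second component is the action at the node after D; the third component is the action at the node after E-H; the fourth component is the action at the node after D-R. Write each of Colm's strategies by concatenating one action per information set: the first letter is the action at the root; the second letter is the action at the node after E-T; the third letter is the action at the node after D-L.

Rowan has 16 pure strategies: H/R/Hi/t, H/R/Hi/r, H/R/Mid/t, H/R/Mid/r, H/L/Hi/t, H/L/Hi/r, H/L/Mid/t, H/L/Mid/r, T/R/Hi/t, T/R/Hi/r, T/R/Mid/t, T/R/Mid/r, T/L/Hi/t, T/L/Hi/r, T/L/Mid/t, T/L/Mid/r. Columns: Ezg, Ezk, Eyg, Eyk, Dzg, Dzk, Dyg, Dyk.
{H/R/Hi/t} → row (0,4) (0,4) (0,4) (0,4) (6,4) (6,4) (6,4) (6,4)
{H/R/Hi/r} → row (0,4) (0,4) (0,4) (0,4) (1,6) (1,6) (1,6) (1,6)
{H/R/Mid/t} → row (0,2) (0,2) (0,2) (0,2) (6,4) (6,4) (6,4) (6,4)
{H/R/Mid/r} → row (0,2) (0,2) (0,2) (0,2) (1,6) (1,6) (1,6) (1,6)
{H/L/Hi/t, H/L/Hi/r} → row (0,4) (0,4) (0,4) (0,4) (4,1) (2,5) (4,1) (2,5)
{H/L/Mid/t, H/L/Mid/r} → row (0,2) (0,2) (0,2) (0,2) (4,1) (2,5) (4,1) (2,5)
{T/R/Hi/t, T/R/Mid/t} → row (0,5) (0,5) (2,6) (2,6) (6,4) (6,4) (6,4) (6,4)
{T/R/Hi/r, T/R/Mid/r} → row (0,5) (0,5) (2,6) (2,6) (1,6) (1,6) (1,6) (1,6)
{T/L/Hi/t, T/L/Hi/r, T/L/Mid/t, T/L/Mid/r} → row (0,5) (0,5) (2,6) (2,6) (4,1) (2,5) (4,1) (2,5)
That's 9 distinct rows out of 16 strategies.

9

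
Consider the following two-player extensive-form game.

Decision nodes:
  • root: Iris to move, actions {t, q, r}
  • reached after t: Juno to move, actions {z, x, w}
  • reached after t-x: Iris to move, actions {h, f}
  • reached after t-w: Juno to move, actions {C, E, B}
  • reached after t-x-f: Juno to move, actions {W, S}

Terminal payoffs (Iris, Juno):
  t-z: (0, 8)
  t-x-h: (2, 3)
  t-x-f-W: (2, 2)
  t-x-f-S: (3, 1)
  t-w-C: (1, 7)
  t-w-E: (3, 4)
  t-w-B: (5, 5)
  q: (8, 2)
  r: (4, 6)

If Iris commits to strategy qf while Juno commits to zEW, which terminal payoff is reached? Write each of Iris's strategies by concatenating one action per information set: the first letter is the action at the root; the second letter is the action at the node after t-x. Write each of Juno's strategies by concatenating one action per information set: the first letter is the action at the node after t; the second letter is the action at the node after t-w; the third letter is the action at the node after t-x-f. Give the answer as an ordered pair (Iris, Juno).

(8, 2)

Trace the play path from the root:
  Iris plays q
→ terminal payoff (8, 2).
(Iris's choice at the node after t-x is never reached on this path, so it doesn't affect the outcome.)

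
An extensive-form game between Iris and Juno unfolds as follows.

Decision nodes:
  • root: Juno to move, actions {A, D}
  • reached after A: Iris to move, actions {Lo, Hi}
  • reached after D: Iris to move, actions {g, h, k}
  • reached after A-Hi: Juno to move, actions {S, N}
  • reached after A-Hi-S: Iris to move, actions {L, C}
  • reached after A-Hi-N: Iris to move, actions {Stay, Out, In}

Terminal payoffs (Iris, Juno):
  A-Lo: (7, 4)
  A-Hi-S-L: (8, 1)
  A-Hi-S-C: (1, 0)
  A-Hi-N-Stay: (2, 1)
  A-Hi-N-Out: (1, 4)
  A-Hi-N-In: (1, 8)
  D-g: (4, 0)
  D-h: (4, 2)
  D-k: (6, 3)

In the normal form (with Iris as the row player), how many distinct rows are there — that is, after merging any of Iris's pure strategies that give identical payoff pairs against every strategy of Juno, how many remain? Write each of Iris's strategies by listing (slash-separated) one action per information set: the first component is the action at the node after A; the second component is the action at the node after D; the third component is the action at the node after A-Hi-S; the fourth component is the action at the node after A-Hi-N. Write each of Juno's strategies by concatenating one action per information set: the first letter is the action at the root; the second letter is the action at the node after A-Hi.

Iris has 36 pure strategies: Lo/g/L/Stay, Lo/g/L/Out, Lo/g/L/In, Lo/g/C/Stay, Lo/g/C/Out, Lo/g/C/In, Lo/h/L/Stay, Lo/h/L/Out, Lo/h/L/In, Lo/h/C/Stay, Lo/h/C/Out, Lo/h/C/In, Lo/k/L/Stay, Lo/k/L/Out, Lo/k/L/In, Lo/k/C/Stay, Lo/k/C/Out, Lo/k/C/In, Hi/g/L/Stay, Hi/g/L/Out, Hi/g/L/In, Hi/g/C/Stay, Hi/g/C/Out, Hi/g/C/In, Hi/h/L/Stay, Hi/h/L/Out, Hi/h/L/In, Hi/h/C/Stay, Hi/h/C/Out, Hi/h/C/In, Hi/k/L/Stay, Hi/k/L/Out, Hi/k/L/In, Hi/k/C/Stay, Hi/k/C/Out, Hi/k/C/In. Columns: AS, AN, DS, DN.
{Lo/g/L/Stay, Lo/g/L/Out, Lo/g/L/In, Lo/g/C/Stay, Lo/g/C/Out, Lo/g/C/In} → row (7,4) (7,4) (4,0) (4,0)
{Lo/h/L/Stay, Lo/h/L/Out, Lo/h/L/In, Lo/h/C/Stay, Lo/h/C/Out, Lo/h/C/In} → row (7,4) (7,4) (4,2) (4,2)
{Lo/k/L/Stay, Lo/k/L/Out, Lo/k/L/In, Lo/k/C/Stay, Lo/k/C/Out, Lo/k/C/In} → row (7,4) (7,4) (6,3) (6,3)
{Hi/g/L/Stay} → row (8,1) (2,1) (4,0) (4,0)
{Hi/g/L/Out} → row (8,1) (1,4) (4,0) (4,0)
{Hi/g/L/In} → row (8,1) (1,8) (4,0) (4,0)
{Hi/g/C/Stay} → row (1,0) (2,1) (4,0) (4,0)
{Hi/g/C/Out} → row (1,0) (1,4) (4,0) (4,0)
{Hi/g/C/In} → row (1,0) (1,8) (4,0) (4,0)
{Hi/h/L/Stay} → row (8,1) (2,1) (4,2) (4,2)
{Hi/h/L/Out} → row (8,1) (1,4) (4,2) (4,2)
{Hi/h/L/In} → row (8,1) (1,8) (4,2) (4,2)
{Hi/h/C/Stay} → row (1,0) (2,1) (4,2) (4,2)
{Hi/h/C/Out} → row (1,0) (1,4) (4,2) (4,2)
{Hi/h/C/In} → row (1,0) (1,8) (4,2) (4,2)
{Hi/k/L/Stay} → row (8,1) (2,1) (6,3) (6,3)
{Hi/k/L/Out} → row (8,1) (1,4) (6,3) (6,3)
{Hi/k/L/In} → row (8,1) (1,8) (6,3) (6,3)
{Hi/k/C/Stay} → row (1,0) (2,1) (6,3) (6,3)
{Hi/k/C/Out} → row (1,0) (1,4) (6,3) (6,3)
{Hi/k/C/In} → row (1,0) (1,8) (6,3) (6,3)
That's 21 distinct rows out of 36 strategies.

21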